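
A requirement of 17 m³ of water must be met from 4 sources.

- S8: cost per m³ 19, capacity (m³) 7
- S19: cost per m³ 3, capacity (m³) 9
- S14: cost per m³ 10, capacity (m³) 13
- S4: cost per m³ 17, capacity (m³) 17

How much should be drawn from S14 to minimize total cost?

8

Cheapest first:
Take 9 from S19 at 3 — need 8 more.
S14 at 10: take 8 of its 13 — requirement met.
S4, S8: unused.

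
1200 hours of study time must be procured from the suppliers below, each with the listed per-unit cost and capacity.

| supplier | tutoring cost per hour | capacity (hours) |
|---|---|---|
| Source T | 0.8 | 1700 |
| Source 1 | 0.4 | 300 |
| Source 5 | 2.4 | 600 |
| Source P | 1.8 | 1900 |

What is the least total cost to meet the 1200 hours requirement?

840

Fill from the cheapest supplier first.
Take 300 from Source 1 at 0.4 → need 900 more.
Take 900 from Source T at 0.8 to finish.
Source P, Source 5: unused.
Cost = 300×0.4 + 900×0.8 = 840.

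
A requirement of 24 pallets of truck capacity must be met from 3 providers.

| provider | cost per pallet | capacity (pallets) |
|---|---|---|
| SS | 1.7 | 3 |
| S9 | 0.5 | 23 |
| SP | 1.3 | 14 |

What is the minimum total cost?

Fill from the cheapest provider first.
Take 23 from S9 at 0.5 → need 1 more.
SP (1.3): take the remaining 1 → done.
SS: unused.
Cost = 23×0.5 + 1×1.3 = 12.8.

12.8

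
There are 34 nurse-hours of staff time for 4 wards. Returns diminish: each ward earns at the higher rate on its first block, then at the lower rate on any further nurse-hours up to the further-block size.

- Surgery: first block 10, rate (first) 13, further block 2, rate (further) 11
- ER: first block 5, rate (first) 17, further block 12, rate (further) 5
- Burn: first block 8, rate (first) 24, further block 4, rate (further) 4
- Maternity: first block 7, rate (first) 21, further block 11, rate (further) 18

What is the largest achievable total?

661

Rank every tier by rate: Burn/first 24 > Maternity/first 21 > Maternity/second 18 > ER/first 17 > Surgery/first 13 > Surgery/second 11 > ER/second 5 > Burn/second 4.
Burn/first (24): +8 → 26 left.
Maternity/first (21): +7 → 19 left.
Maternity/second (18): +11 → 8 left.
ER first at 17: fill all 5 → 3 left.
3 remain; put them into Surgery first at 13.
Total = 24×8 + 21×7 + 18×11 + 17×5 + 13×3 = 661.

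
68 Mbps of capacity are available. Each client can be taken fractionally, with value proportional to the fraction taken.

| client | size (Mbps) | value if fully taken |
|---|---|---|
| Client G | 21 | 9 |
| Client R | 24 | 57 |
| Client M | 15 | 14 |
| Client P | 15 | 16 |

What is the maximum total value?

93

Sort by value density: Client R 57/24≈2.38, Client P 16/15≈1.07, Client M 14/15≈0.933, Client G 9/21≈0.429.
Take all of Client R (24 Mbps, value 57) ; 44 Mbps left.
All 15 Mbps of Client P fit (value 16) ; 29 remain.
All 15 Mbps of Client M fit (value 14) ; 14 remain.
Only 14 Mbps remain; take 14/21 of Client G for value 9×14/21 = 6.
Total value = 93.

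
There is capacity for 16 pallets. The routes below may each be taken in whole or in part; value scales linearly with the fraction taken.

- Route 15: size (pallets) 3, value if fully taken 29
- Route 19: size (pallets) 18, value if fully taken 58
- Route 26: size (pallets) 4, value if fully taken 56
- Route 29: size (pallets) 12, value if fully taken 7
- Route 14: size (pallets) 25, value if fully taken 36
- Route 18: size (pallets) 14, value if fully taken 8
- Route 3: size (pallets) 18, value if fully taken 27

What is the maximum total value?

Rank by value-to-size ratio: Route 26 56/4≈14, Route 15 29/3≈9.67, Route 19 58/18≈3.22, Route 3 27/18≈1.5, Route 14 36/25≈1.44, Route 29 7/12≈0.583, Route 18 8/14≈0.571.
Route 26: take in full, 4 pallets for value 56 ; 12 left.
Take all of Route 15 (3 pallets, value 29) ; 9 pallets left.
Fill the last 9 pallets with part of Route 19: 9/18 of it earns 29.
Total value = 114.

114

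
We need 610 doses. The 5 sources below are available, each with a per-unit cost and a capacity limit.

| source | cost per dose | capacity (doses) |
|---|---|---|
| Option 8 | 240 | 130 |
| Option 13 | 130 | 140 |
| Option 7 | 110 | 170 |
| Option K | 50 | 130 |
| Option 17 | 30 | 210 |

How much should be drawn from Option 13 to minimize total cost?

Fill from the cheapest source first.
Take 210 from Option 17 at 30 → need 400 more.
Take 130 from Option K at 50 → need 270 more.
Take 170 from Option 7 at 110 → need 100 more.
Option 13 at 130: take 100 of its 140 → requirement met.
Option 8: unused.

100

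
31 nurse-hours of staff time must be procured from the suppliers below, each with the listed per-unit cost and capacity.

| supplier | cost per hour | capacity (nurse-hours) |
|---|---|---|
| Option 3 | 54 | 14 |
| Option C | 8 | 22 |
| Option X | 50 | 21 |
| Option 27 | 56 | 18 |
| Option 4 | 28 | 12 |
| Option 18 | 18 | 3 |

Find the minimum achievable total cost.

398

Cheapest first:
Take 22 from Option C at 8 → need 9 more.
Take 3 from Option 18 at 18 → need 6 more.
Option 4 at 28: take 6 of its 12 → requirement met.
Option X, Option 3, Option 27: unused.
Cost = 22×8 + 3×18 + 6×28 = 398.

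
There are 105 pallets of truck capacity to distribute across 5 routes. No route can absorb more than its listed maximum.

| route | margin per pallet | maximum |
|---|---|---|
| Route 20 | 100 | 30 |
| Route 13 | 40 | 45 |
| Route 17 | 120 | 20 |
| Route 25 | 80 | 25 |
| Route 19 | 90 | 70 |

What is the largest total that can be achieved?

Rank by margin per pallet: Route 17 120 > Route 20 100 > Route 19 90 > Route 25 80 > Route 13 40.
Route 17 takes 20 to reach its cap of 20 → 85 left.
Route 20: +30 to 30 (cap) → 55 left.
Route 19 has room for 70 but only 55 remain, so it gets 55.
Total = 100×30 + 120×20 + 90×55 = 10350.

10350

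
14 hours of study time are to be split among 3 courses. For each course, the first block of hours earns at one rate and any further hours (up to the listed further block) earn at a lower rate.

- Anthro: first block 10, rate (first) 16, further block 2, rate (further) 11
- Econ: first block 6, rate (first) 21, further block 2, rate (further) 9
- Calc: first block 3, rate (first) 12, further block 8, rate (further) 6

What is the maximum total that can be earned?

Order all 6 blocks by rate: Econ/T1 21 > Anthro/T1 16 > Calc/T1 12 > Anthro/T2 11 > Econ/T2 9 > Calc/T2 6.
Fill Econ T1 block (6 at 21) → 8 left.
8 remain; put them into Anthro T1 at 16.
Total = 21×6 + 16×8 = 254.

254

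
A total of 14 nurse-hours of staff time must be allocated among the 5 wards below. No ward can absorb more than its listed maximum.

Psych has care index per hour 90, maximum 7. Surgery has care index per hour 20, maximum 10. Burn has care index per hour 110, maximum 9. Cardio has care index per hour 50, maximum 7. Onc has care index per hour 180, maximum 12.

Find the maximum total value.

2380

Rank by care index per hour: Onc 180 > Burn 110 > Psych 90 > Cardio 50 > Surgery 20.
Onc: +12 to 12 (cap) — 2 left.
Burn: +2 (room for 9) → 2. Pool exhausted.
Total = 110×2 + 180×12 = 2380.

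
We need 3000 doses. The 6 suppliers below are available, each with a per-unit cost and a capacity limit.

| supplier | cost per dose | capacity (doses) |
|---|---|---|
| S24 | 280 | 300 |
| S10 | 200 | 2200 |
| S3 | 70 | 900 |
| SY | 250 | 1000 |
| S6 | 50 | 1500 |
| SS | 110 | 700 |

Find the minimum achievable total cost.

Fill from the cheapest supplier first.
S6 at 50: take all 1500 doses → 1500 still needed.
S3 (70): use full 900 → 600 doses to go.
SS at 110: take 600 of its 700 → requirement met.
S10, SY, S24: unused.
Cost = 1500×50 + 900×70 + 600×110 = 204000.

204000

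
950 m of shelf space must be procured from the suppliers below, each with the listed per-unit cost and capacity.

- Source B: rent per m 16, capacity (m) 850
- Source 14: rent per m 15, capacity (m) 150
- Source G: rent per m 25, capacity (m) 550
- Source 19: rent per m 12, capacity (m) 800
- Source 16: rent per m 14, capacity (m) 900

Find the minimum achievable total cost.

Use suppliers in increasing cost order.
Source 19 (12): use full 800 → 150 m to go.
Take 150 from Source 16 at 14 to finish.
Source 14, Source B, Source G: unused.
Cost = 800×12 + 150×14 = 11700.

11700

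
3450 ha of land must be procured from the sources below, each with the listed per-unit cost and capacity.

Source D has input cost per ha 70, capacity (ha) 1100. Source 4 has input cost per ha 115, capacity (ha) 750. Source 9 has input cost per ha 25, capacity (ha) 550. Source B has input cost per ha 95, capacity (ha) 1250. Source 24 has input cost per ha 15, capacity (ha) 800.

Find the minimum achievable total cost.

Cheapest first:
Source 24 at 15: take all 800 ha → 2650 still needed.
Source 9 (25): use full 550 → 2100 ha to go.
Source D at 70: take all 1100 ha → 1000 still needed.
Source B at 95: take 1000 of its 1250 → requirement met.
Source 4: unused.
Cost = 800×15 + 550×25 + 1100×70 + 1000×95 = 197750.

197750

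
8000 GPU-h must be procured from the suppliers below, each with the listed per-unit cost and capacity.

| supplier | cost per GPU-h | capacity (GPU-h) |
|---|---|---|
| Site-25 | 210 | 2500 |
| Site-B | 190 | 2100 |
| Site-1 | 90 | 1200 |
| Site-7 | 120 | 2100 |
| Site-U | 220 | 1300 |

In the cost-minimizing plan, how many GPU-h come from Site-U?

Use suppliers in increasing cost order.
Site-1 (90): use full 1200 ; 6800 GPU-h to go.
Site-7 (120): use full 2100 ; 4700 GPU-h to go.
Take 2100 from Site-B at 190 ; need 2600 more.
Site-25 (210): use full 2500 ; 100 GPU-h to go.
Take 100 from Site-U at 220 to finish.

100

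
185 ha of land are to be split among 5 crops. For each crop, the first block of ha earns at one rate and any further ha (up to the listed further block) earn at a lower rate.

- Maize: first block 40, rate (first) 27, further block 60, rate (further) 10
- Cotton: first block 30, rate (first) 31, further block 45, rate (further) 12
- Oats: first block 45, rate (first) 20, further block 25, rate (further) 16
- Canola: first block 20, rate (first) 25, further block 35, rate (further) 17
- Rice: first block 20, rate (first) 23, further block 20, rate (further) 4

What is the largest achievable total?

Treat each block as its own option and order by rate: Cotton/T1 31 > Maize/T1 27 > Canola/T1 25 > Rice/T1 23 > Oats/T1 20 > Canola/T2 17 > Oats/T2 16 > Cotton/T2 12 > Maize/T2 10 > Rice/T2 4.
Cotton T1 at 31: fill all 30 ; 155 left.
Maize/T1 (27): +40 ; 115 left.
Canola/T1 (25): +20 ; 95 left.
Rice/T1 (23): +20 ; 75 left.
Oats T1 at 20: fill all 45 ; 30 left.
30 remain; put them into Canola T2 at 17.
Total = 31×30 + 27×40 + 25×20 + 23×20 + 20×45 + 17×30 = 4380.

4380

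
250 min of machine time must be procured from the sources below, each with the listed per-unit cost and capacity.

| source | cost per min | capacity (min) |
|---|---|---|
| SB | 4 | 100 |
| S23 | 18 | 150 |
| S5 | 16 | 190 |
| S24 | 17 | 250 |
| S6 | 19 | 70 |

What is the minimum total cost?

Cheapest first:
SB at 4: take all 100 min ; 150 still needed.
S5 at 16: take 150 of its 190 ; requirement met.
S24, S23, S6: unused.
Cost = 100×4 + 150×16 = 2800.

2800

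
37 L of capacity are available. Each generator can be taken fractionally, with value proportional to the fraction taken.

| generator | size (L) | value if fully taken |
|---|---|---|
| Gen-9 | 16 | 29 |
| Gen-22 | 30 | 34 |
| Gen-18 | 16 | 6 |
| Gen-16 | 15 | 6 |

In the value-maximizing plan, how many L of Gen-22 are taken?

21

Rank by value-to-size ratio: Gen-9 29/16≈1.81, Gen-22 34/30≈1.13, Gen-16 6/15≈0.4, Gen-18 6/16≈0.375.
All 16 L of Gen-9 fit (value 29) — 21 remain.
21 L left: a 21/30 share of Gen-22 gives 34×21/30 = 23.8.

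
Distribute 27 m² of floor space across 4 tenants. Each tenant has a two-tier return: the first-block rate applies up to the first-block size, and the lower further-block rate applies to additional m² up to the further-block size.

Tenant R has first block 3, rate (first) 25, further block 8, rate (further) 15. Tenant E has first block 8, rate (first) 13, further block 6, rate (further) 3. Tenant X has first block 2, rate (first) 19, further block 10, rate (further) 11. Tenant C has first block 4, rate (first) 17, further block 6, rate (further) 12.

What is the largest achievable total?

429

Order all 8 blocks by rate: Tenant R/T1 25 > Tenant X/T1 19 > Tenant C/T1 17 > Tenant R/T2 15 > Tenant E/T1 13 > Tenant C/T2 12 > Tenant X/T2 11 > Tenant E/T2 3.
Tenant R/T1 (25): +3 — 24 left.
Fill Tenant X T1 block (2 at 19) — 22 left.
Tenant C T1 at 17: fill all 4 — 18 left.
Tenant R T2 at 15: fill all 8 — 10 left.
Tenant E/T1 (13): +8 — 2 left.
Tenant C T2 at 12: only 2 left, fill 2.
Total = 25×3 + 19×2 + 17×4 + 15×8 + 13×8 + 12×2 = 429.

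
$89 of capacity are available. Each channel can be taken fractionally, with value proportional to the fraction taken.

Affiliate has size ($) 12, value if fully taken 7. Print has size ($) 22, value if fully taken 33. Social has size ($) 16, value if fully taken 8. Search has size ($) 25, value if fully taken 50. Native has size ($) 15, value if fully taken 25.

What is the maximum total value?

122.5

Sort by value density: Search 50/25≈2, Native 25/15≈1.67, Print 33/22≈1.5, Affiliate 7/12≈0.583, Social 8/16≈0.5.
All 25 $ of Search fit (value 50) — 64 remain.
Take all of Native (15 $, value 25) — 49 $ left.
Take all of Print (22 $, value 33) — 27 $ left.
Take all of Affiliate (12 $, value 7) — 15 $ left.
Fill the last 15 $ with part of Social: 15/16 of it earns 7.5.
Total value = 122.5.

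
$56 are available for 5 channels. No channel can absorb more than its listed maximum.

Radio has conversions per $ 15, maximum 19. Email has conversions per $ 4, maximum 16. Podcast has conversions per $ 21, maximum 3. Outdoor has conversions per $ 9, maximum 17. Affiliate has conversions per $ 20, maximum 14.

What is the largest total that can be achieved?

793

Highest conversions per $ first: Podcast 21 > Affiliate 20 > Radio 15 > Outdoor 9 > Email 4.
Podcast takes 3 to reach its cap of 3 — 53 left.
Affiliate: +14 to 14 (cap) — 39 left.
Give Radio 19 to hit its cap of 19 — 20 left.
Give Outdoor 17 to hit its cap of 17 — 3 left.
Only 3 left; Email takes them to reach 3.
Total = 15×19 + 4×3 + 21×3 + 9×17 + 20×14 = 793.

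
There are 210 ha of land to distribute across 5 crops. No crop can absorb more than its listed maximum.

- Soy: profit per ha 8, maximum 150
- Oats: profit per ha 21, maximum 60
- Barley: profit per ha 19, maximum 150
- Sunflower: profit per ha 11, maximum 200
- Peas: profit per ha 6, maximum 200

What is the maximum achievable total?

Highest profit per ha first: Oats 21 > Barley 19 > Sunflower 11 > Soy 8 > Peas 6.
Oats: +60 to 60 (cap) — 150 left.
Barley: +150 to 150 (cap) — 0 left.
Total = 21×60 + 19×150 = 4110.

4110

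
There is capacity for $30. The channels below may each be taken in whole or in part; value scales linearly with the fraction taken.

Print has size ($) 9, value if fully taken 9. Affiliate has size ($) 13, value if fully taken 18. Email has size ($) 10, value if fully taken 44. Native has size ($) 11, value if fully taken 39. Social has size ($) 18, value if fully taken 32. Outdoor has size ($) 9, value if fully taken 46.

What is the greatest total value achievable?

Best value per unit of size first: Outdoor 46/9≈5.11, Email 44/10≈4.4, Native 39/11≈3.55, Social 32/18≈1.78, Affiliate 18/13≈1.38, Print 9/9≈1.
Take all of Outdoor (9 $, value 46) ; 21 $ left.
All 10 $ of Email fit (value 44) ; 11 remain.
Native: take in full, 11 $ for value 39 ; 0 left.
Total value = 129.

129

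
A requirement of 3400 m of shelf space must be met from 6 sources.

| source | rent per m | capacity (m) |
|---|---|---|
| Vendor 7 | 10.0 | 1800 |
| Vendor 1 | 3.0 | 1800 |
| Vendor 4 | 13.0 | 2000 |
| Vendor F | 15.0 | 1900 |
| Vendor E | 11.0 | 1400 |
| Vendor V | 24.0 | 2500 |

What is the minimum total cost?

Fill from the cheapest source first.
Vendor 1 (3.0): use full 1800 — 1600 m to go.
Take 1600 from Vendor 7 at 10.0 to finish.
Vendor E, Vendor 4, Vendor F, Vendor V: unused.
Cost = 1800×3.0 + 1600×10.0 = 21400.

21400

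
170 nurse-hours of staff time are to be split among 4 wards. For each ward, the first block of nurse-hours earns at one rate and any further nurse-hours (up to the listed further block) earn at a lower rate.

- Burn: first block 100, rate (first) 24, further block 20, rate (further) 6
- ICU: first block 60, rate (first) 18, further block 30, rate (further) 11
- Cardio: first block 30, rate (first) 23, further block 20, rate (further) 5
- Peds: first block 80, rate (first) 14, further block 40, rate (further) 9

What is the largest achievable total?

3810

Rank every tier by rate: Burn/tier1 24 > Cardio/tier1 23 > ICU/tier1 18 > Peds/tier1 14 > ICU/tier2 11 > Peds/tier2 9 > Burn/tier2 6 > Cardio/tier2 5.
Burn tier1 at 24: fill all 100 → 70 left.
Cardio/tier1 (23): +30 → 40 left.
ICU tier1 at 18: only 40 left, fill 40.
Total = 24×100 + 23×30 + 18×40 = 3810.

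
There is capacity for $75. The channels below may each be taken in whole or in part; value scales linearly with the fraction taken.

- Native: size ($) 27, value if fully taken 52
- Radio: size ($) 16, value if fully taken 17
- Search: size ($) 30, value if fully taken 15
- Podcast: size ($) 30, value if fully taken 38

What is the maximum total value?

Best value per unit of size first: Native 52/27≈1.93, Podcast 38/30≈1.27, Radio 17/16≈1.06, Search 15/30≈0.5.
All 27 $ of Native fit (value 52) ; 48 remain.
Take all of Podcast (30 $, value 38) ; 18 $ left.
All 16 $ of Radio fit (value 17) ; 2 remain.
Fill the last 2 $ with part of Search: 2/30 of it earns 1.
Total value = 108.

108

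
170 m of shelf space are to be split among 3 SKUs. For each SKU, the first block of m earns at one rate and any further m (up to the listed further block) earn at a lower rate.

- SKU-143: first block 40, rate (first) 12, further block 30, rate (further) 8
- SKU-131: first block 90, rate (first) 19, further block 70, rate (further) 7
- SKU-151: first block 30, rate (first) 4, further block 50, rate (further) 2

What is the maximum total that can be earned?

Treat each block as its own option and order by rate: SKU-131/tier1 19 > SKU-143/tier1 12 > SKU-143/tier2 8 > SKU-131/tier2 7 > SKU-151/tier1 4 > SKU-151/tier2 2.
SKU-131/tier1 (19): +90 — 80 left.
Fill SKU-143 tier1 block (40 at 12) — 40 left.
SKU-143/tier2 (8): +30 — 10 left.
SKU-131/tier2: +10 of 70 at 7; pool empty.
Total = 19×90 + 12×40 + 8×30 + 7×10 = 2500.

2500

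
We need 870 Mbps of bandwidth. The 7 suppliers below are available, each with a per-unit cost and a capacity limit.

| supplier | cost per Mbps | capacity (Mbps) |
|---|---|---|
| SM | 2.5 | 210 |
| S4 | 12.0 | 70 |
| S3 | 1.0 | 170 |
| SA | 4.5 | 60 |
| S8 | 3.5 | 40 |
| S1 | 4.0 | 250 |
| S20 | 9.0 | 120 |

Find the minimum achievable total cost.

3425

Use suppliers in increasing cost order.
S3 at 1.0: take all 170 Mbps ; 700 still needed.
SM (2.5): use full 210 ; 490 Mbps to go.
Take 40 from S8 at 3.5 ; need 450 more.
Take 250 from S1 at 4.0 ; need 200 more.
Take 60 from SA at 4.5 ; need 140 more.
S20 (9.0): use full 120 ; 20 Mbps to go.
Take 20 from S4 at 12.0 to finish.
Cost = 170×1.0 + 210×2.5 + 40×3.5 + 250×4.0 + 60×4.5 + 120×9.0 + 20×12.0 = 3425.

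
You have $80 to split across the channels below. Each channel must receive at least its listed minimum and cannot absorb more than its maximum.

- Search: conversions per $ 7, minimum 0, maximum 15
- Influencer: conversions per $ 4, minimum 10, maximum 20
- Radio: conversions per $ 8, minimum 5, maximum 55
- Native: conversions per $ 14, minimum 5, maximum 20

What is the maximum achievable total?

720

Meeting every minimum uses 0+10+5+5 = 20 $, leaving 60.
Rank by conversions per $: Native 14 > Radio 8 > Search 7 > Influencer 4.
Native: +15 to 20 (cap) ; 45 left.
Radio has room for 50 more but only 45 remain, so it gets 50.
Total = 4×10 + 8×50 + 14×20 = 720.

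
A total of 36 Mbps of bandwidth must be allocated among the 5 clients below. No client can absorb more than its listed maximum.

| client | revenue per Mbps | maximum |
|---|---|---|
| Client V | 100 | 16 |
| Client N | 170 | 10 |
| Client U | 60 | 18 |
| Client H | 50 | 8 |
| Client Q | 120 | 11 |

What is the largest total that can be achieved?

4520

Order the clients by revenue per Mbps: Client N 170 > Client Q 120 > Client V 100 > Client U 60 > Client H 50.
Client N: +10 to 10 (cap) — 26 left.
Give Client Q 11 to hit its cap of 11 — 15 left.
Client V has room for 16 but only 15 remain, so it gets 15.
Total = 100×15 + 170×10 + 120×11 = 4520.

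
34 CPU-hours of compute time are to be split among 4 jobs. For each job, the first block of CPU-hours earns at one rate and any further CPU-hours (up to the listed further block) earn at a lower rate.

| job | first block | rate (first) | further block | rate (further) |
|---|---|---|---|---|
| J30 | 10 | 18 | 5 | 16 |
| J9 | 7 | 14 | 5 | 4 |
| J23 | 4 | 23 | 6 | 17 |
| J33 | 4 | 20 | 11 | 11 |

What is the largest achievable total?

Rank every tier by rate: J23/tier1 23 > J33/tier1 20 > J30/tier1 18 > J23/tier2 17 > J30/tier2 16 > J9/tier1 14 > J33/tier2 11 > J9/tier2 4.
J23 tier1 at 23: fill all 4 — 30 left.
J33/tier1 (20): +4 — 26 left.
Fill J30 tier1 block (10 at 18) — 16 left.
Fill J23 tier2 block (6 at 17) — 10 left.
J30 tier2 at 16: fill all 5 — 5 left.
J9/tier1: +5 of 7 at 14; pool empty.
Total = 23×4 + 20×4 + 18×10 + 17×6 + 16×5 + 14×5 = 604.

604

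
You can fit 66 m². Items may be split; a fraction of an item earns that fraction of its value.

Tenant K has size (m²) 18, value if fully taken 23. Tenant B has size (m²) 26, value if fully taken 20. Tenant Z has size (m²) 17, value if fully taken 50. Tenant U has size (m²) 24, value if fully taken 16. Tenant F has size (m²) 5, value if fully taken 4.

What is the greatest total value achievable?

97

Sort by value density: Tenant Z 50/17≈2.94, Tenant K 23/18≈1.28, Tenant F 4/5≈0.8, Tenant B 20/26≈0.769, Tenant U 16/24≈0.667.
Take all of Tenant Z (17 m², value 50) — 49 m² left.
All 18 m² of Tenant K fit (value 23) — 31 remain.
Take all of Tenant F (5 m², value 4) — 26 m² left.
Take all of Tenant B (26 m², value 20) — 0 m² left.
Total value = 97.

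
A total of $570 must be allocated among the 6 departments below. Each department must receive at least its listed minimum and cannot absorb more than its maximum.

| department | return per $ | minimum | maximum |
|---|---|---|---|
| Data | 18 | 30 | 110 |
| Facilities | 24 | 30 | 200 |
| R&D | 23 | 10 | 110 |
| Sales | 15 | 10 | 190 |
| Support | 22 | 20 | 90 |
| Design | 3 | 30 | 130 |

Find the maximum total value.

11830

Meeting every minimum uses 30+30+10+10+20+30 = 130 $, leaving 440.
Rank by return per $: Facilities 24 > R&D 23 > Support 22 > Data 18 > Sales 15 > Design 3.
Facilities takes 170 more to reach its cap of 200 — 270 left.
Give R&D 100 more to hit its cap of 110 — 170 left.
Support: +70 to 90 (cap) — 100 left.
Data takes 80 more to reach its cap of 110 — 20 left.
Sales: +20 (room for 180) → 30. Pool exhausted.
Total = 18×110 + 24×200 + 23×110 + 15×30 + 22×90 + 3×30 = 11830.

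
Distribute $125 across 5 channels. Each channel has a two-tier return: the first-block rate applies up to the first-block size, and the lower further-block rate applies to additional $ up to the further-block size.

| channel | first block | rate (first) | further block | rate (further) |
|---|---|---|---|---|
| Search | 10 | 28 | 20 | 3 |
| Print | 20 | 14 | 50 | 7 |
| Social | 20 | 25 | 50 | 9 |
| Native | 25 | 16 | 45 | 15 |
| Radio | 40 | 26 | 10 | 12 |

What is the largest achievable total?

2670

Rank every tier by rate: Search/tier1 28 > Radio/tier1 26 > Social/tier1 25 > Native/tier1 16 > Native/tier2 15 > Print/tier1 14 > Radio/tier2 12 > Social/tier2 9 > Print/tier2 7 > Search/tier2 3.
Search/tier1 (28): +10 ; 115 left.
Radio tier1 at 26: fill all 40 ; 75 left.
Social/tier1 (25): +20 ; 55 left.
Fill Native tier1 block (25 at 16) ; 30 left.
30 remain; put them into Native tier2 at 15.
Total = 28×10 + 26×40 + 25×20 + 16×25 + 15×30 = 2670.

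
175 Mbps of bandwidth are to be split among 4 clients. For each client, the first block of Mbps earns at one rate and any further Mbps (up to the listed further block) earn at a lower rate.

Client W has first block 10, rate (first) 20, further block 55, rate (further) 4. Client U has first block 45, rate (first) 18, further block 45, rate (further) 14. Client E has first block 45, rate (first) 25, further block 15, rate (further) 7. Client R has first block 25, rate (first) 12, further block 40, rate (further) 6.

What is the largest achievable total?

Rank every tier by rate: Client E/first 25 > Client W/first 20 > Client U/first 18 > Client U/second 14 > Client R/first 12 > Client E/second 7 > Client R/second 6 > Client W/second 4.
Fill Client E first block (45 at 25) ; 130 left.
Fill Client W first block (10 at 20) ; 120 left.
Client U/first (18): +45 ; 75 left.
Client U second at 14: fill all 45 ; 30 left.
Client R/first (12): +25 ; 5 left.
Client E second at 7: only 5 left, fill 5.
Total = 25×45 + 20×10 + 18×45 + 14×45 + 12×25 + 7×5 = 3100.

3100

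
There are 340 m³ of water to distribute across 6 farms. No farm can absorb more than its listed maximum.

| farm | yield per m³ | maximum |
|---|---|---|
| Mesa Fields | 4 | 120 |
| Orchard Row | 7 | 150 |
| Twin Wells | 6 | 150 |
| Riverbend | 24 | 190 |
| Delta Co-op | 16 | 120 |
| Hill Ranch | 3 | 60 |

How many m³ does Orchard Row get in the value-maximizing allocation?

Order the farms by yield per m³: Riverbend 24 > Delta Co-op 16 > Orchard Row 7 > Twin Wells 6 > Mesa Fields 4 > Hill Ranch 3.
Riverbend: +190 to 190 (cap) ; 150 left.
Give Delta Co-op 120 to hit its cap of 120 ; 30 left.
Orchard Row: +30 (room for 150) → 30. Pool exhausted.

30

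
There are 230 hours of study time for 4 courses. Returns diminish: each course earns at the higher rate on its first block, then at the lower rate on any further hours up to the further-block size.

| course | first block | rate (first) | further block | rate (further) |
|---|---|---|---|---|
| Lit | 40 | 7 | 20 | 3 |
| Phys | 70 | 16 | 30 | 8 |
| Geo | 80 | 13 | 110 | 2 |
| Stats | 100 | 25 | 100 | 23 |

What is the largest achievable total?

Treat each block as its own option and order by rate: Stats/tier1 25 > Stats/tier2 23 > Phys/tier1 16 > Geo/tier1 13 > Phys/tier2 8 > Lit/tier1 7 > Lit/tier2 3 > Geo/tier2 2.
Stats tier1 at 25: fill all 100 → 130 left.
Stats/tier2 (23): +100 → 30 left.
30 remain; put them into Phys tier1 at 16.
Total = 25×100 + 23×100 + 16×30 = 5280.

5280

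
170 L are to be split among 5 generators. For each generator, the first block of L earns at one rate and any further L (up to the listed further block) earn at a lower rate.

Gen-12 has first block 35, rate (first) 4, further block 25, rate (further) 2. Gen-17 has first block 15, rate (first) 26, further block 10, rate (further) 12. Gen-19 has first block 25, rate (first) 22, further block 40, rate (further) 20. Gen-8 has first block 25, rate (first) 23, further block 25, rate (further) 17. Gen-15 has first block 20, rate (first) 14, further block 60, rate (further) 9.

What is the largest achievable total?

Rank every tier by rate: Gen-17/T1 26 > Gen-8/T1 23 > Gen-19/T1 22 > Gen-19/T2 20 > Gen-8/T2 17 > Gen-15/T1 14 > Gen-17/T2 12 > Gen-15/T2 9 > Gen-12/T1 4 > Gen-12/T2 2.
Gen-17/T1 (26): +15 — 155 left.
Gen-8/T1 (23): +25 — 130 left.
Gen-19 T1 at 22: fill all 25 — 105 left.
Gen-19 T2 at 20: fill all 40 — 65 left.
Fill Gen-8 T2 block (25 at 17) — 40 left.
Gen-15/T1 (14): +20 — 20 left.
Gen-17 T2 at 12: fill all 10 — 10 left.
Gen-15/T2: +10 of 60 at 9; pool empty.
Total = 26×15 + 23×25 + 22×25 + 20×40 + 17×25 + 14×20 + 12×10 + 9×10 = 3230.

3230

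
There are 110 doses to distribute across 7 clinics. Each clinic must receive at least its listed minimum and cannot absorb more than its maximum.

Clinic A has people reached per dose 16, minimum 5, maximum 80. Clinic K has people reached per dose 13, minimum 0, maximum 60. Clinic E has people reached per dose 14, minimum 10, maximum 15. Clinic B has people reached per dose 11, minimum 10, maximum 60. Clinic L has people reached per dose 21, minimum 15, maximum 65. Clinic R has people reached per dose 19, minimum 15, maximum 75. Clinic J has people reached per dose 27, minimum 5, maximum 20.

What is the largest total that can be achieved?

2205

Meeting every minimum uses 5+0+10+10+15+15+5 = 60 doses, leaving 50.
Highest people reached per dose first: Clinic J 27 > Clinic L 21 > Clinic R 19 > Clinic A 16 > Clinic E 14 > Clinic K 13 > Clinic B 11.
Give Clinic J 15 more to hit its cap of 20 — 35 left.
Only 35 left; Clinic L takes them to reach 50.
Total = 16×5 + 14×10 + 11×10 + 21×50 + 19×15 + 27×20 = 2205.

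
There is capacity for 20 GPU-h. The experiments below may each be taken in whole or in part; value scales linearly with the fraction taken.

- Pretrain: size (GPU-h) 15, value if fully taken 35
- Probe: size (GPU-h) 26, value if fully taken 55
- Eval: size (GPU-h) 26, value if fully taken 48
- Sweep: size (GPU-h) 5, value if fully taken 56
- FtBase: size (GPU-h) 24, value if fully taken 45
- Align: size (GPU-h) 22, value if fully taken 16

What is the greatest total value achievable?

91

Rank by value-to-size ratio: Sweep 56/5≈11.2, Pretrain 35/15≈2.33, Probe 55/26≈2.12, FtBase 45/24≈1.88, Eval 48/26≈1.85, Align 16/22≈0.727.
Sweep: take in full, 5 GPU-h for value 56 → 15 left.
All 15 GPU-h of Pretrain fit (value 35) → 0 remain.
Total value = 91.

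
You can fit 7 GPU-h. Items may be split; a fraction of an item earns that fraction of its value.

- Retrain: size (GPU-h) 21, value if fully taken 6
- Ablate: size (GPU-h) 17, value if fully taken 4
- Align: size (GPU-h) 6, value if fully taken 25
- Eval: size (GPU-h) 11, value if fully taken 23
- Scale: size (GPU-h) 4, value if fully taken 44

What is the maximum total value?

56.5

Rank by value-to-size ratio: Scale 44/4≈11, Align 25/6≈4.17, Eval 23/11≈2.09, Retrain 6/21≈0.286, Ablate 4/17≈0.235.
All 4 GPU-h of Scale fit (value 44) — 3 remain.
Only 3 GPU-h remain; take 3/6 of Align for value 25×3/6 = 12.5.
Total value = 56.5.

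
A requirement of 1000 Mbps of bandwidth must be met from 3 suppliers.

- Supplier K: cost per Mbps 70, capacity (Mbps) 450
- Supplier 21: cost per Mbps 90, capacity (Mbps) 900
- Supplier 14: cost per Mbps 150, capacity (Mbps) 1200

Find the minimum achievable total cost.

Use suppliers in increasing cost order.
Supplier K at 70: take all 450 Mbps — 550 still needed.
Supplier 21 at 90: take 550 of its 900 — requirement met.
Supplier 14: unused.
Cost = 450×70 + 550×90 = 81000.

81000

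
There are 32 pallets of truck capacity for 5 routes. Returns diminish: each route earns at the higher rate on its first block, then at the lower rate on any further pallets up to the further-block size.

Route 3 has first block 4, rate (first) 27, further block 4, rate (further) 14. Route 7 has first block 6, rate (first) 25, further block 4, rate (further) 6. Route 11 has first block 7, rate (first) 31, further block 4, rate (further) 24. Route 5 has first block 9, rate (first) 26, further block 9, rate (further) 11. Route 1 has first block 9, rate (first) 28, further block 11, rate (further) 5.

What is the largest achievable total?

886

Order all 10 blocks by rate: Route 11/tier1 31 > Route 1/tier1 28 > Route 3/tier1 27 > Route 5/tier1 26 > Route 7/tier1 25 > Route 11/tier2 24 > Route 3/tier2 14 > Route 5/tier2 11 > Route 7/tier2 6 > Route 1/tier2 5.
Fill Route 11 tier1 block (7 at 31) ; 25 left.
Route 1/tier1 (28): +9 ; 16 left.
Route 3 tier1 at 27: fill all 4 ; 12 left.
Route 5/tier1 (26): +9 ; 3 left.
3 remain; put them into Route 7 tier1 at 25.
Total = 31×7 + 28×9 + 27×4 + 26×9 + 25×3 = 886.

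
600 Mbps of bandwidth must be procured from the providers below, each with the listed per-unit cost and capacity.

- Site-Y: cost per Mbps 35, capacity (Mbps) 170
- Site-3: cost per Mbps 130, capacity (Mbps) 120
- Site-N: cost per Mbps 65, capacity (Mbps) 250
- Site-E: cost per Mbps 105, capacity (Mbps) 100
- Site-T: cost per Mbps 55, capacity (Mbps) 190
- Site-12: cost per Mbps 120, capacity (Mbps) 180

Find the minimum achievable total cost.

32000

Fill from the cheapest provider first.
Site-Y (35): use full 170 ; 430 Mbps to go.
Site-T at 55: take all 190 Mbps ; 240 still needed.
Site-N at 65: take 240 of its 250 ; requirement met.
Site-E, Site-12, Site-3: unused.
Cost = 170×35 + 190×55 + 240×65 = 32000.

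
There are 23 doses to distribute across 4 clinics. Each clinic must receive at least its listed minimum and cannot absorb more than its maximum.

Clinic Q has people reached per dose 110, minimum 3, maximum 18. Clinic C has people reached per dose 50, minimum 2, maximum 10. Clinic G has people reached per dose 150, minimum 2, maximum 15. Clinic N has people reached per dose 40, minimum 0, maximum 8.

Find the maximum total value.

Meeting every minimum uses 3+2+2+0 = 7 doses, leaving 16.
Order the clinics by people reached per dose: Clinic G 150 > Clinic Q 110 > Clinic C 50 > Clinic N 40.
Clinic G: +13 to 15 (cap) → 3 left.
Clinic Q: +3 (room for 15) → 6. Pool exhausted.
Total = 110×6 + 50×2 + 150×15 = 3010.

3010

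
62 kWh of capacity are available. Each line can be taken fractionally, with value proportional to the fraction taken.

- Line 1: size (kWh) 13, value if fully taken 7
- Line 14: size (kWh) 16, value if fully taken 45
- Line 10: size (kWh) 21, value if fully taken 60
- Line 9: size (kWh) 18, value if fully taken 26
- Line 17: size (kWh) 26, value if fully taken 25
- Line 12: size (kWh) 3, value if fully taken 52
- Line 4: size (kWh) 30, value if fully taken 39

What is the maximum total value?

188.2

Rank by value-to-size ratio: Line 12 52/3≈17.3, Line 10 60/21≈2.86, Line 14 45/16≈2.81, Line 9 26/18≈1.44, Line 4 39/30≈1.3, Line 17 25/26≈0.962, Line 1 7/13≈0.538.
Line 12: take in full, 3 kWh for value 52 — 59 left.
All 21 kWh of Line 10 fit (value 60) — 38 remain.
Line 14: take in full, 16 kWh for value 45 — 22 left.
All 18 kWh of Line 9 fit (value 26) — 4 remain.
Fill the last 4 kWh with part of Line 4: 4/30 of it earns 5.2.
Total value = 188.2.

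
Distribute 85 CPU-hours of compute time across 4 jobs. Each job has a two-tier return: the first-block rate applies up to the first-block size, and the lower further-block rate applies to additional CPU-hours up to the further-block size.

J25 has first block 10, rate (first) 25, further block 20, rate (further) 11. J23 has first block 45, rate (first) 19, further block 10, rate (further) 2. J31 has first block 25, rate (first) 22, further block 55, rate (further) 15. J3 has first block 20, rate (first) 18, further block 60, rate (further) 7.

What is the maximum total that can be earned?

Rank every tier by rate: J25/tier1 25 > J31/tier1 22 > J23/tier1 19 > J3/tier1 18 > J31/tier2 15 > J25/tier2 11 > J3/tier2 7 > J23/tier2 2.
J25/tier1 (25): +10 → 75 left.
Fill J31 tier1 block (25 at 22) → 50 left.
Fill J23 tier1 block (45 at 19) → 5 left.
J3 tier1 at 18: only 5 left, fill 5.
Total = 25×10 + 22×25 + 19×45 + 18×5 = 1745.

1745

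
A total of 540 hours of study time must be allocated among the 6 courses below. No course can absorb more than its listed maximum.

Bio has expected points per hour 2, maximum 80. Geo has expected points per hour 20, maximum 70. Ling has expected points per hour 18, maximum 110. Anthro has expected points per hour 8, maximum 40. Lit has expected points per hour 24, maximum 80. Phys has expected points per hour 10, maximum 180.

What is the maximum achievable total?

7540

Rank by expected points per hour: Lit 24 > Geo 20 > Ling 18 > Phys 10 > Anthro 8 > Bio 2.
Give Lit 80 to hit its cap of 80 → 460 left.
Give Geo 70 to hit its cap of 70 → 390 left.
Ling: +110 to 110 (cap) → 280 left.
Give Phys 180 to hit its cap of 180 → 100 left.
Give Anthro 40 to hit its cap of 40 → 60 left.
Bio has room for 80 but only 60 remain, so it gets 60.
Total = 2×60 + 20×70 + 18×110 + 8×40 + 24×80 + 10×180 = 7540.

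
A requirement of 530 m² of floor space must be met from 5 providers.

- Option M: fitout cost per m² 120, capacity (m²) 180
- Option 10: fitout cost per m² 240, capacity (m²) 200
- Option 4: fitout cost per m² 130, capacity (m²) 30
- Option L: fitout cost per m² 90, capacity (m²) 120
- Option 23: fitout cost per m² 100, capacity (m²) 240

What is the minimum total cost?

55200

Cheapest first:
Option L (90): use full 120 → 410 m² to go.
Option 23 (100): use full 240 → 170 m² to go.
Take 170 from Option M at 120 to finish.
Option 4, Option 10: unused.
Cost = 120×90 + 240×100 + 170×120 = 55200.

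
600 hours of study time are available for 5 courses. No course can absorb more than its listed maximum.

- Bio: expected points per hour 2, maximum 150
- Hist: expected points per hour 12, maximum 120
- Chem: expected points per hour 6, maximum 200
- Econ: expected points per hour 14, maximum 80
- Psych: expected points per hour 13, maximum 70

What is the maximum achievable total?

4930

Highest expected points per hour first: Econ 14 > Psych 13 > Hist 12 > Chem 6 > Bio 2.
Give Econ 80 to hit its cap of 80 ; 520 left.
Psych: +70 to 70 (cap) ; 450 left.
Hist: +120 to 120 (cap) ; 330 left.
Give Chem 200 to hit its cap of 200 ; 130 left.
Bio has room for 150 but only 130 remain, so it gets 130.
Total = 2×130 + 12×120 + 6×200 + 14×80 + 13×70 = 4930.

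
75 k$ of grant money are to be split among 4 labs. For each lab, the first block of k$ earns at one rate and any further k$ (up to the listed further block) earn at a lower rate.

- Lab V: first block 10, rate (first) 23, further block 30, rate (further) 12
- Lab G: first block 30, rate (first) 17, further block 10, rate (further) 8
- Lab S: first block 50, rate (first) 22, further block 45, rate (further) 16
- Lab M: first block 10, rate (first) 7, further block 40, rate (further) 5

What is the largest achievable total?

1585

Treat each block as its own option and order by rate: Lab V/tier1 23 > Lab S/tier1 22 > Lab G/tier1 17 > Lab S/tier2 16 > Lab V/tier2 12 > Lab G/tier2 8 > Lab M/tier1 7 > Lab M/tier2 5.
Fill Lab V tier1 block (10 at 23) → 65 left.
Fill Lab S tier1 block (50 at 22) → 15 left.
Lab G tier1 at 17: only 15 left, fill 15.
Total = 23×10 + 22×50 + 17×15 = 1585.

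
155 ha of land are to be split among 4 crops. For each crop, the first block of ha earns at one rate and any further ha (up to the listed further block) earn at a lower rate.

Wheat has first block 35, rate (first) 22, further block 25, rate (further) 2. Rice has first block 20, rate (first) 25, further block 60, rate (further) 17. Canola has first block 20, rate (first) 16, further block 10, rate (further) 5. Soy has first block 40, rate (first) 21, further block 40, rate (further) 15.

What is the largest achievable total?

Treat each block as its own option and order by rate: Rice/T1 25 > Wheat/T1 22 > Soy/T1 21 > Rice/T2 17 > Canola/T1 16 > Soy/T2 15 > Canola/T2 5 > Wheat/T2 2.
Fill Rice T1 block (20 at 25) → 135 left.
Wheat/T1 (22): +35 → 100 left.
Soy T1 at 21: fill all 40 → 60 left.
Rice/T2 (17): +60 → 0 left.
Total = 25×20 + 22×35 + 21×40 + 17×60 = 3130.

3130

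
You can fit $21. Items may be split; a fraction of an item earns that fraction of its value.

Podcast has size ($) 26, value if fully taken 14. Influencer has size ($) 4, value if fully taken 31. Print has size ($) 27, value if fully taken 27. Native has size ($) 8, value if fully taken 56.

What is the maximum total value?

Sort by value density: Influencer 31/4≈7.75, Native 56/8≈7, Print 27/27≈1, Podcast 14/26≈0.538.
Take all of Influencer (4 $, value 31) — 17 $ left.
Take all of Native (8 $, value 56) — 9 $ left.
9 $ left: a 9/27 share of Print gives 27×9/27 = 9.
Total value = 96.

96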